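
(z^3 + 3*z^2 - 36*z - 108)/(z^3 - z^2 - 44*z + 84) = (z^2 + 9*z + 18)/(z^2 + 5*z - 14)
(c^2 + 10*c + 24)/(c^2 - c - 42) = (c + 4)/(c - 7)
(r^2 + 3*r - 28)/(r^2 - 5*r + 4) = (r + 7)/(r - 1)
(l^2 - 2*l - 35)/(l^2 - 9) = (l^2 - 2*l - 35)/(l^2 - 9)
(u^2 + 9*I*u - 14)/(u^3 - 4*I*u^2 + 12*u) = (u + 7*I)/(u*(u - 6*I))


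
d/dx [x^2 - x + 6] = 2*x - 1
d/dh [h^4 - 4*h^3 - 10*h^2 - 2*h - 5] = 4*h^3 - 12*h^2 - 20*h - 2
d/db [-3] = 0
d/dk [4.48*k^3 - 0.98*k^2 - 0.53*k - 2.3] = 13.44*k^2 - 1.96*k - 0.53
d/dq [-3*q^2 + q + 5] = 1 - 6*q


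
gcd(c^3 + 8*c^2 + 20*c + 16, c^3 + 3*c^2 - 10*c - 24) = c^2 + 6*c + 8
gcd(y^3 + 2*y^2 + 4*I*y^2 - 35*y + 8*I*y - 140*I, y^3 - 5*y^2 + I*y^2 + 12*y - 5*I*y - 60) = y^2 + y*(-5 + 4*I) - 20*I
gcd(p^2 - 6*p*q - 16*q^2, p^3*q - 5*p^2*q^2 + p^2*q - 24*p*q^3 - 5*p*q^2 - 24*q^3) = p - 8*q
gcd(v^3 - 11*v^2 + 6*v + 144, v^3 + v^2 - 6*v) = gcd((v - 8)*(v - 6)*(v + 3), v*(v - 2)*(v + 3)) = v + 3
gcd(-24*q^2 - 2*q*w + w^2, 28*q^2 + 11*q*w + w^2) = 4*q + w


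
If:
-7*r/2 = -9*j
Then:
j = 7*r/18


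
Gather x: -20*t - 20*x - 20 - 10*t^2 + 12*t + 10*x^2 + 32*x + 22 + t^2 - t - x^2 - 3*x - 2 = -9*t^2 - 9*t + 9*x^2 + 9*x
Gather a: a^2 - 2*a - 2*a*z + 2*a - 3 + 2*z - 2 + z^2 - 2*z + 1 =a^2 - 2*a*z + z^2 - 4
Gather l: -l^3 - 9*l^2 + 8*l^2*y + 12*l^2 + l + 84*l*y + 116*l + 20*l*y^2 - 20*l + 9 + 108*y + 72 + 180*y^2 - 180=-l^3 + l^2*(8*y + 3) + l*(20*y^2 + 84*y + 97) + 180*y^2 + 108*y - 99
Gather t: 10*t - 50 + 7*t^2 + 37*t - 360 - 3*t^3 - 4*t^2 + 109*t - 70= -3*t^3 + 3*t^2 + 156*t - 480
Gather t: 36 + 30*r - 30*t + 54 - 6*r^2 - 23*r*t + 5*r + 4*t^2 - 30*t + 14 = -6*r^2 + 35*r + 4*t^2 + t*(-23*r - 60) + 104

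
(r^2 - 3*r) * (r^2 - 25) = r^4 - 3*r^3 - 25*r^2 + 75*r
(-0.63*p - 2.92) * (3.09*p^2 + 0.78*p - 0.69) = -1.9467*p^3 - 9.5142*p^2 - 1.8429*p + 2.0148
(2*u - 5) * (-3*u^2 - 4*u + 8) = -6*u^3 + 7*u^2 + 36*u - 40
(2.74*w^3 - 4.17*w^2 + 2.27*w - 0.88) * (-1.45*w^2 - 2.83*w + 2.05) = -3.973*w^5 - 1.7077*w^4 + 14.1266*w^3 - 13.6966*w^2 + 7.1439*w - 1.804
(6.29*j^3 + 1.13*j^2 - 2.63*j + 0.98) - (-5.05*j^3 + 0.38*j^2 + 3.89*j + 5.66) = 11.34*j^3 + 0.75*j^2 - 6.52*j - 4.68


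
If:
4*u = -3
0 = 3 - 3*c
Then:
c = 1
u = -3/4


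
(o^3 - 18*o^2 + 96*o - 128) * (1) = o^3 - 18*o^2 + 96*o - 128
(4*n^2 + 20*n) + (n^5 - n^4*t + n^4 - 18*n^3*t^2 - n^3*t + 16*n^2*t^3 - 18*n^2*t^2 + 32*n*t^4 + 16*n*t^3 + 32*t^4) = n^5 - n^4*t + n^4 - 18*n^3*t^2 - n^3*t + 16*n^2*t^3 - 18*n^2*t^2 + 4*n^2 + 32*n*t^4 + 16*n*t^3 + 20*n + 32*t^4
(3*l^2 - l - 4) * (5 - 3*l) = -9*l^3 + 18*l^2 + 7*l - 20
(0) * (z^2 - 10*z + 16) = 0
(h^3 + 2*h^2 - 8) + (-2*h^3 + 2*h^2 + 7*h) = -h^3 + 4*h^2 + 7*h - 8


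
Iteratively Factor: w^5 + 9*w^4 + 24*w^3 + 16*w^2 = (w + 1)*(w^4 + 8*w^3 + 16*w^2) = (w + 1)*(w + 4)*(w^3 + 4*w^2) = w*(w + 1)*(w + 4)*(w^2 + 4*w) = w*(w + 1)*(w + 4)^2*(w)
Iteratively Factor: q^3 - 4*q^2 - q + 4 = (q - 4)*(q^2 - 1) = (q - 4)*(q - 1)*(q + 1)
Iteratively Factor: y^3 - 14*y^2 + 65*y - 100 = (y - 4)*(y^2 - 10*y + 25) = (y - 5)*(y - 4)*(y - 5)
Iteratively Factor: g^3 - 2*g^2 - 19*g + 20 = (g + 4)*(g^2 - 6*g + 5) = (g - 5)*(g + 4)*(g - 1)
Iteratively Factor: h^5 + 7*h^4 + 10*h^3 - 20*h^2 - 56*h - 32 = (h + 2)*(h^4 + 5*h^3 - 20*h - 16) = (h - 2)*(h + 2)*(h^3 + 7*h^2 + 14*h + 8) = (h - 2)*(h + 2)^2*(h^2 + 5*h + 4) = (h - 2)*(h + 2)^2*(h + 4)*(h + 1)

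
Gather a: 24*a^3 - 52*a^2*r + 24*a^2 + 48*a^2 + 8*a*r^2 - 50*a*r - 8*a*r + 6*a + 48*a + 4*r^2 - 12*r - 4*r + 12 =24*a^3 + a^2*(72 - 52*r) + a*(8*r^2 - 58*r + 54) + 4*r^2 - 16*r + 12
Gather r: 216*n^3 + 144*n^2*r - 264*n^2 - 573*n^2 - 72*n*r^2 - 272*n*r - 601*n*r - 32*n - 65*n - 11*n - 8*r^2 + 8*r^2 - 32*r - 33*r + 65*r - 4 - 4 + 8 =216*n^3 - 837*n^2 - 72*n*r^2 - 108*n + r*(144*n^2 - 873*n)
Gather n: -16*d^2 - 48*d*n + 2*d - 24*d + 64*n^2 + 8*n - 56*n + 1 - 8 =-16*d^2 - 22*d + 64*n^2 + n*(-48*d - 48) - 7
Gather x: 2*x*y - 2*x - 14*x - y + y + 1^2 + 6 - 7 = x*(2*y - 16)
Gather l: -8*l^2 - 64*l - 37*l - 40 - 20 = -8*l^2 - 101*l - 60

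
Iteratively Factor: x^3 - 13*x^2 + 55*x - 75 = (x - 3)*(x^2 - 10*x + 25) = (x - 5)*(x - 3)*(x - 5)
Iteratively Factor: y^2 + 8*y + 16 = (y + 4)*(y + 4)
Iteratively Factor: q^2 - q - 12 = (q - 4)*(q + 3)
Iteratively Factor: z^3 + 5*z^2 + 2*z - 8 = (z + 4)*(z^2 + z - 2) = (z + 2)*(z + 4)*(z - 1)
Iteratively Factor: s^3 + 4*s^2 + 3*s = (s)*(s^2 + 4*s + 3) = s*(s + 1)*(s + 3)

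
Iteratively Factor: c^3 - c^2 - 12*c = (c - 4)*(c^2 + 3*c) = c*(c - 4)*(c + 3)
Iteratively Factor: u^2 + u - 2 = (u - 1)*(u + 2)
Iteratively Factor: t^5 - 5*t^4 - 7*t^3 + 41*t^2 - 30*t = (t + 3)*(t^4 - 8*t^3 + 17*t^2 - 10*t) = (t - 2)*(t + 3)*(t^3 - 6*t^2 + 5*t) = (t - 2)*(t - 1)*(t + 3)*(t^2 - 5*t) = (t - 5)*(t - 2)*(t - 1)*(t + 3)*(t)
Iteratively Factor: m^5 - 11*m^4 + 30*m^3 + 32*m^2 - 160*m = (m - 4)*(m^4 - 7*m^3 + 2*m^2 + 40*m) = (m - 4)*(m + 2)*(m^3 - 9*m^2 + 20*m) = (m - 5)*(m - 4)*(m + 2)*(m^2 - 4*m) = (m - 5)*(m - 4)^2*(m + 2)*(m)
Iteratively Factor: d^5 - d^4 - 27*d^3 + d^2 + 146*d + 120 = (d - 5)*(d^4 + 4*d^3 - 7*d^2 - 34*d - 24) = (d - 5)*(d + 4)*(d^3 - 7*d - 6) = (d - 5)*(d - 3)*(d + 4)*(d^2 + 3*d + 2) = (d - 5)*(d - 3)*(d + 2)*(d + 4)*(d + 1)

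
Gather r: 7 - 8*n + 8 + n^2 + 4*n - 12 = n^2 - 4*n + 3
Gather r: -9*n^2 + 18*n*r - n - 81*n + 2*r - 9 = -9*n^2 - 82*n + r*(18*n + 2) - 9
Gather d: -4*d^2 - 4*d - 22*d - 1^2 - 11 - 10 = -4*d^2 - 26*d - 22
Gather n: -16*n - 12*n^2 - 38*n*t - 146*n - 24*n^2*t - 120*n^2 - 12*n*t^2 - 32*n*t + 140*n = n^2*(-24*t - 132) + n*(-12*t^2 - 70*t - 22)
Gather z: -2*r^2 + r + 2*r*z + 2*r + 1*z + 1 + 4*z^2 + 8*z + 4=-2*r^2 + 3*r + 4*z^2 + z*(2*r + 9) + 5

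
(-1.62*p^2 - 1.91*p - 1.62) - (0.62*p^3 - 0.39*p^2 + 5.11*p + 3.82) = -0.62*p^3 - 1.23*p^2 - 7.02*p - 5.44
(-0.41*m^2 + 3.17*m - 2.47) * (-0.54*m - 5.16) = 0.2214*m^3 + 0.4038*m^2 - 15.0234*m + 12.7452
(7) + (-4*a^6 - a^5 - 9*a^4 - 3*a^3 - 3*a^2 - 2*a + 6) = -4*a^6 - a^5 - 9*a^4 - 3*a^3 - 3*a^2 - 2*a + 13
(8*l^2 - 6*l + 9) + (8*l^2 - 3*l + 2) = 16*l^2 - 9*l + 11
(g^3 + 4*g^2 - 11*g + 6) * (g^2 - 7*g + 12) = g^5 - 3*g^4 - 27*g^3 + 131*g^2 - 174*g + 72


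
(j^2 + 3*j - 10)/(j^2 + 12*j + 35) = (j - 2)/(j + 7)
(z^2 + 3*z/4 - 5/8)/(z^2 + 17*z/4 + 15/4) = (z - 1/2)/(z + 3)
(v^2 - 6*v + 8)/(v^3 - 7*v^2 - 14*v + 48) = (v - 4)/(v^2 - 5*v - 24)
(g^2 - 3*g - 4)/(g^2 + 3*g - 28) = (g + 1)/(g + 7)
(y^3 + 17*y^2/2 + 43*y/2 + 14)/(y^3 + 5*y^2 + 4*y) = (y + 7/2)/y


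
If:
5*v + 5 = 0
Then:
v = -1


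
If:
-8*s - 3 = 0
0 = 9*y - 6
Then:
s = -3/8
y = 2/3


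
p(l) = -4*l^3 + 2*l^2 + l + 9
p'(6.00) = -407.00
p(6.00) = -777.00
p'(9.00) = -935.00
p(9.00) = -2736.00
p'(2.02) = -39.88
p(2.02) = -13.79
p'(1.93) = -35.98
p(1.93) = -10.38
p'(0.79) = -3.33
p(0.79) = 9.07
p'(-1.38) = -27.37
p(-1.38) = 21.94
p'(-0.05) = 0.77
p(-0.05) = 8.96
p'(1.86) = -33.08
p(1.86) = -7.96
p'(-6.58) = -544.88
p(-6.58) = 1228.57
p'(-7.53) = -709.53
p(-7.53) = 1822.70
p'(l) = -12*l^2 + 4*l + 1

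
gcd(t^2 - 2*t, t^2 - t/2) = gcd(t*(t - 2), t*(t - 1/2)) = t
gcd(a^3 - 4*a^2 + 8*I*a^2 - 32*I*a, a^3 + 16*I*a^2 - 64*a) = a^2 + 8*I*a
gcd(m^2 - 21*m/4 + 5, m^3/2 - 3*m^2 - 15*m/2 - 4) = 1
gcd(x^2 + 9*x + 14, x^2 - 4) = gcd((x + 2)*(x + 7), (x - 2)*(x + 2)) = x + 2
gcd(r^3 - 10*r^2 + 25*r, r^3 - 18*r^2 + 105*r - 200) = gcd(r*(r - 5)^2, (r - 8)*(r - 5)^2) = r^2 - 10*r + 25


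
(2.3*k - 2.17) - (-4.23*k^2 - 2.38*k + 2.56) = 4.23*k^2 + 4.68*k - 4.73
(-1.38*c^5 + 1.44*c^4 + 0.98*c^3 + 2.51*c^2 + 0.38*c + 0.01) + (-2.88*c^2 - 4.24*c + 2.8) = -1.38*c^5 + 1.44*c^4 + 0.98*c^3 - 0.37*c^2 - 3.86*c + 2.81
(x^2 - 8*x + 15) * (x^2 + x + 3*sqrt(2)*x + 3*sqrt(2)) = x^4 - 7*x^3 + 3*sqrt(2)*x^3 - 21*sqrt(2)*x^2 + 7*x^2 + 15*x + 21*sqrt(2)*x + 45*sqrt(2)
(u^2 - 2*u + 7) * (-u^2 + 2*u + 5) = -u^4 + 4*u^3 - 6*u^2 + 4*u + 35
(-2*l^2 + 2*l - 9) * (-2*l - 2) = 4*l^3 + 14*l + 18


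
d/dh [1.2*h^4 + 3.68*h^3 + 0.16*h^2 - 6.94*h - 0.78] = 4.8*h^3 + 11.04*h^2 + 0.32*h - 6.94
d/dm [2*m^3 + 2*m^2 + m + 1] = 6*m^2 + 4*m + 1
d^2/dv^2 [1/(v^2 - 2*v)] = 2*(-v*(v - 2) + 4*(v - 1)^2)/(v^3*(v - 2)^3)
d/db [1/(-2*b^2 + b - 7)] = (4*b - 1)/(2*b^2 - b + 7)^2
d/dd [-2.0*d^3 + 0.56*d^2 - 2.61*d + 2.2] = -6.0*d^2 + 1.12*d - 2.61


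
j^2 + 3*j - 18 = (j - 3)*(j + 6)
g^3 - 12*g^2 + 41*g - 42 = (g - 7)*(g - 3)*(g - 2)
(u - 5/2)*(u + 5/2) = u^2 - 25/4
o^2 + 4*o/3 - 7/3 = (o - 1)*(o + 7/3)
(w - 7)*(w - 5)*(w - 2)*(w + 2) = w^4 - 12*w^3 + 31*w^2 + 48*w - 140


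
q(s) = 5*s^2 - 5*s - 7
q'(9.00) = 85.00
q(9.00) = 353.00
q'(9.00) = 85.00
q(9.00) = 353.00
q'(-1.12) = -16.20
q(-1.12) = 4.87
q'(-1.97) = -24.70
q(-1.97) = 22.25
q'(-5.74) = -62.40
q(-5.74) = 186.44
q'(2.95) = 24.50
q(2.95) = 21.76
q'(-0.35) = -8.50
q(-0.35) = -4.64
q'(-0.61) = -11.10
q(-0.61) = -2.09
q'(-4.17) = -46.70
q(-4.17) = 100.79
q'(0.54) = 0.40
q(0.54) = -8.24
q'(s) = 10*s - 5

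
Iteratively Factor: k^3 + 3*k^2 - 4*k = (k + 4)*(k^2 - k) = (k - 1)*(k + 4)*(k)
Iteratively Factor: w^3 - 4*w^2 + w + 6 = (w + 1)*(w^2 - 5*w + 6) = (w - 3)*(w + 1)*(w - 2)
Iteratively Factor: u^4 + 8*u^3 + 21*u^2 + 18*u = (u + 3)*(u^3 + 5*u^2 + 6*u) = (u + 3)^2*(u^2 + 2*u) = u*(u + 3)^2*(u + 2)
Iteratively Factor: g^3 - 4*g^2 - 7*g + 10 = (g - 1)*(g^2 - 3*g - 10) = (g - 5)*(g - 1)*(g + 2)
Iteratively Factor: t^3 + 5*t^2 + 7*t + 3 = (t + 1)*(t^2 + 4*t + 3) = (t + 1)^2*(t + 3)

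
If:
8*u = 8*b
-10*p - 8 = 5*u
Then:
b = u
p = -u/2 - 4/5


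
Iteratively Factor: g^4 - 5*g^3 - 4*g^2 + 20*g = (g + 2)*(g^3 - 7*g^2 + 10*g) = (g - 5)*(g + 2)*(g^2 - 2*g) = g*(g - 5)*(g + 2)*(g - 2)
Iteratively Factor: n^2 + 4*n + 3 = (n + 1)*(n + 3)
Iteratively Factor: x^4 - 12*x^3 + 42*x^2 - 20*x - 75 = (x + 1)*(x^3 - 13*x^2 + 55*x - 75) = (x - 5)*(x + 1)*(x^2 - 8*x + 15) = (x - 5)^2*(x + 1)*(x - 3)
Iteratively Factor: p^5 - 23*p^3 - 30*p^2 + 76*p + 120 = (p + 2)*(p^4 - 2*p^3 - 19*p^2 + 8*p + 60) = (p + 2)*(p + 3)*(p^3 - 5*p^2 - 4*p + 20) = (p - 2)*(p + 2)*(p + 3)*(p^2 - 3*p - 10) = (p - 2)*(p + 2)^2*(p + 3)*(p - 5)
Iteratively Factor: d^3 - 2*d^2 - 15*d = (d - 5)*(d^2 + 3*d) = d*(d - 5)*(d + 3)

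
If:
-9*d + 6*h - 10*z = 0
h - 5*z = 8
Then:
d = 20*z/9 + 16/3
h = 5*z + 8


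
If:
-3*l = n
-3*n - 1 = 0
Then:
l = 1/9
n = -1/3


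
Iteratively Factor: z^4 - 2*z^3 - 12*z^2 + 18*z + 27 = (z + 1)*(z^3 - 3*z^2 - 9*z + 27) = (z - 3)*(z + 1)*(z^2 - 9) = (z - 3)*(z + 1)*(z + 3)*(z - 3)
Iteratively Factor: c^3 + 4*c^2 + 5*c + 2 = (c + 1)*(c^2 + 3*c + 2) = (c + 1)^2*(c + 2)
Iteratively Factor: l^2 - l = (l)*(l - 1)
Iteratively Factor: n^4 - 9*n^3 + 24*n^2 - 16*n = (n - 4)*(n^3 - 5*n^2 + 4*n) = (n - 4)*(n - 1)*(n^2 - 4*n) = (n - 4)^2*(n - 1)*(n)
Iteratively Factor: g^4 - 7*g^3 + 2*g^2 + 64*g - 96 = (g - 4)*(g^3 - 3*g^2 - 10*g + 24) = (g - 4)^2*(g^2 + g - 6) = (g - 4)^2*(g - 2)*(g + 3)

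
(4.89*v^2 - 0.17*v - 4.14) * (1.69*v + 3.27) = 8.2641*v^3 + 15.703*v^2 - 7.5525*v - 13.5378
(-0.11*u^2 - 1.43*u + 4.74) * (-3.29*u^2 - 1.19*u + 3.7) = 0.3619*u^4 + 4.8356*u^3 - 14.2999*u^2 - 10.9316*u + 17.538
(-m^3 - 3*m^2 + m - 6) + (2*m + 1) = -m^3 - 3*m^2 + 3*m - 5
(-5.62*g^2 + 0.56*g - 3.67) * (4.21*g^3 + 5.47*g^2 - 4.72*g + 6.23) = -23.6602*g^5 - 28.3838*g^4 + 14.1389*g^3 - 57.7307*g^2 + 20.8112*g - 22.8641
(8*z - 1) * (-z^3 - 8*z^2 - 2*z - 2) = -8*z^4 - 63*z^3 - 8*z^2 - 14*z + 2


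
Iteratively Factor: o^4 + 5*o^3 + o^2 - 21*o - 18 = (o + 3)*(o^3 + 2*o^2 - 5*o - 6) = (o - 2)*(o + 3)*(o^2 + 4*o + 3) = (o - 2)*(o + 3)^2*(o + 1)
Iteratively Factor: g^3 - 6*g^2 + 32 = (g - 4)*(g^2 - 2*g - 8) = (g - 4)^2*(g + 2)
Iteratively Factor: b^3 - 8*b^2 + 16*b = (b - 4)*(b^2 - 4*b) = b*(b - 4)*(b - 4)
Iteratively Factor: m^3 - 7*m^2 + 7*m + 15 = (m + 1)*(m^2 - 8*m + 15) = (m - 5)*(m + 1)*(m - 3)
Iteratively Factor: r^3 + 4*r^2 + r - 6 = (r - 1)*(r^2 + 5*r + 6) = (r - 1)*(r + 3)*(r + 2)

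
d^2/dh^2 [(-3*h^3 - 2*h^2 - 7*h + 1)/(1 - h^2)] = 2*(10*h^3 + 3*h^2 + 30*h + 1)/(h^6 - 3*h^4 + 3*h^2 - 1)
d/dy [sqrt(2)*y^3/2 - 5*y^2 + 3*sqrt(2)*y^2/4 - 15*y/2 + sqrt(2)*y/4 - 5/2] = 3*sqrt(2)*y^2/2 - 10*y + 3*sqrt(2)*y/2 - 15/2 + sqrt(2)/4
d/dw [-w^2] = -2*w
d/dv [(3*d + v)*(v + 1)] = 3*d + 2*v + 1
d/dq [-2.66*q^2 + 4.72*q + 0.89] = 4.72 - 5.32*q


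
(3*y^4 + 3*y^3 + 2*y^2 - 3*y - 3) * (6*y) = 18*y^5 + 18*y^4 + 12*y^3 - 18*y^2 - 18*y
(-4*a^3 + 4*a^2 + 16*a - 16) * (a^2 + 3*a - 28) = -4*a^5 - 8*a^4 + 140*a^3 - 80*a^2 - 496*a + 448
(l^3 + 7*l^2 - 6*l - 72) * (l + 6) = l^4 + 13*l^3 + 36*l^2 - 108*l - 432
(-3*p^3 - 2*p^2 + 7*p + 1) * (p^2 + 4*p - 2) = -3*p^5 - 14*p^4 + 5*p^3 + 33*p^2 - 10*p - 2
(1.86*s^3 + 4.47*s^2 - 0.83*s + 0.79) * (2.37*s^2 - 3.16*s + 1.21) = 4.4082*s^5 + 4.7163*s^4 - 13.8417*s^3 + 9.9038*s^2 - 3.5007*s + 0.9559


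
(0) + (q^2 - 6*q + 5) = q^2 - 6*q + 5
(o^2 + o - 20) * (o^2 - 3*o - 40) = o^4 - 2*o^3 - 63*o^2 + 20*o + 800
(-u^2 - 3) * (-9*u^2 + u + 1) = 9*u^4 - u^3 + 26*u^2 - 3*u - 3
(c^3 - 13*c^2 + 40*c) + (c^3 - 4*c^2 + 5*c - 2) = 2*c^3 - 17*c^2 + 45*c - 2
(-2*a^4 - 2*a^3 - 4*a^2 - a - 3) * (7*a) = -14*a^5 - 14*a^4 - 28*a^3 - 7*a^2 - 21*a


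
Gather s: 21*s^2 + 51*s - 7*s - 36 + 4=21*s^2 + 44*s - 32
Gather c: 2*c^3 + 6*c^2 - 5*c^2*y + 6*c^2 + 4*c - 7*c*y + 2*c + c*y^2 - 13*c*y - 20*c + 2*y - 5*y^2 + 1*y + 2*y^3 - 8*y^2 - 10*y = 2*c^3 + c^2*(12 - 5*y) + c*(y^2 - 20*y - 14) + 2*y^3 - 13*y^2 - 7*y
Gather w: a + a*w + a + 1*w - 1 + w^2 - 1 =2*a + w^2 + w*(a + 1) - 2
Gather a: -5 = -5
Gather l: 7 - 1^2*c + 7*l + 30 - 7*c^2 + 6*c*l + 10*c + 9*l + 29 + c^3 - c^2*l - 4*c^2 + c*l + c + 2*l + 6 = c^3 - 11*c^2 + 10*c + l*(-c^2 + 7*c + 18) + 72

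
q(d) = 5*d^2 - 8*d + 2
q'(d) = 10*d - 8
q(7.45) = 219.91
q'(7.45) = 66.50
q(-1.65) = 28.81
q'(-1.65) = -24.50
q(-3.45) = 89.11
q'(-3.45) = -42.50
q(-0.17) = 3.50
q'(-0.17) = -9.70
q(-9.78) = 558.48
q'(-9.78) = -105.80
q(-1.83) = 33.38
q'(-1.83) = -26.30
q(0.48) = -0.69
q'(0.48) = -3.20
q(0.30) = 0.05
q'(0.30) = -5.00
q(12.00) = 626.00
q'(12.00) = 112.00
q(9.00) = 335.00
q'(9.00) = 82.00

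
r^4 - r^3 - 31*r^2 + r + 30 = (r - 6)*(r - 1)*(r + 1)*(r + 5)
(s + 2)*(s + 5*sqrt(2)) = s^2 + 2*s + 5*sqrt(2)*s + 10*sqrt(2)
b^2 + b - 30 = (b - 5)*(b + 6)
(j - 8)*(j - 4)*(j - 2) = j^3 - 14*j^2 + 56*j - 64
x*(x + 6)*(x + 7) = x^3 + 13*x^2 + 42*x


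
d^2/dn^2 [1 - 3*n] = 0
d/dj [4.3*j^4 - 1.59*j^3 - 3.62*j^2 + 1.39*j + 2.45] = 17.2*j^3 - 4.77*j^2 - 7.24*j + 1.39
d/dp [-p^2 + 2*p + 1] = 2 - 2*p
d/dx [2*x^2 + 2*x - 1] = 4*x + 2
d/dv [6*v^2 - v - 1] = 12*v - 1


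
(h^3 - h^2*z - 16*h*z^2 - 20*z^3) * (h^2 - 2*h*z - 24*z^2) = h^5 - 3*h^4*z - 38*h^3*z^2 + 36*h^2*z^3 + 424*h*z^4 + 480*z^5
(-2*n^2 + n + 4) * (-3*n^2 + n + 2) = 6*n^4 - 5*n^3 - 15*n^2 + 6*n + 8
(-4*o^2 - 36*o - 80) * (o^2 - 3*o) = -4*o^4 - 24*o^3 + 28*o^2 + 240*o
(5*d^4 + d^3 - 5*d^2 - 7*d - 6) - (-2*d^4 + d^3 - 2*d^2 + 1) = 7*d^4 - 3*d^2 - 7*d - 7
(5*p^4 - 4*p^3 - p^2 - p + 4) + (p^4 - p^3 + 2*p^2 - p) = 6*p^4 - 5*p^3 + p^2 - 2*p + 4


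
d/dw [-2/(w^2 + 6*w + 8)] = 4*(w + 3)/(w^2 + 6*w + 8)^2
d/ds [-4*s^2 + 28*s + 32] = 28 - 8*s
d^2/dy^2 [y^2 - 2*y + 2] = 2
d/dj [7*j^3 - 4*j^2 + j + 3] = 21*j^2 - 8*j + 1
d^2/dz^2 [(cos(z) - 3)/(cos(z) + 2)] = 5*(cos(z)^2 - 2*cos(z) - 2)/(cos(z) + 2)^3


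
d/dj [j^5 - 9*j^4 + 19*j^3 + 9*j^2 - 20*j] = 5*j^4 - 36*j^3 + 57*j^2 + 18*j - 20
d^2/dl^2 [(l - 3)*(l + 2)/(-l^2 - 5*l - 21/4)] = 24*(32*l^3 + 180*l^2 + 396*l + 345)/(64*l^6 + 960*l^5 + 5808*l^4 + 18080*l^3 + 30492*l^2 + 26460*l + 9261)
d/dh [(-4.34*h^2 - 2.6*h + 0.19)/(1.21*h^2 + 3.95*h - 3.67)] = (-13.997*h^2 + 31.3958*h + 8.7915)/(1.4641*h^4 + 9.559*h^3 + 6.7211*h^2 - 28.993*h + 13.4689)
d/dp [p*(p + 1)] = 2*p + 1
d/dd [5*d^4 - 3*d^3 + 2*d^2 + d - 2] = 20*d^3 - 9*d^2 + 4*d + 1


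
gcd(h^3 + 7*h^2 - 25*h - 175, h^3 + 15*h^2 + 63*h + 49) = h + 7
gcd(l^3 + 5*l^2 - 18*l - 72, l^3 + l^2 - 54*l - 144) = l^2 + 9*l + 18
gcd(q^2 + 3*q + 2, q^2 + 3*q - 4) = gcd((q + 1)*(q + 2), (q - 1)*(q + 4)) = 1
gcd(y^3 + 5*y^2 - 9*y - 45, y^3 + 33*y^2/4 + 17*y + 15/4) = y^2 + 8*y + 15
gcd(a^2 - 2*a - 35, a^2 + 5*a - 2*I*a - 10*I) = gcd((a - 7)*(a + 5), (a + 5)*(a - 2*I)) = a + 5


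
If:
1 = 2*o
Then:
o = 1/2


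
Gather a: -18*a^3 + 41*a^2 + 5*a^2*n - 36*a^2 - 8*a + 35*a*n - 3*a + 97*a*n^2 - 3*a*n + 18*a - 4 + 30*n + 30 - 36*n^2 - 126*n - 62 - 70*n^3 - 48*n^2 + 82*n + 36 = -18*a^3 + a^2*(5*n + 5) + a*(97*n^2 + 32*n + 7) - 70*n^3 - 84*n^2 - 14*n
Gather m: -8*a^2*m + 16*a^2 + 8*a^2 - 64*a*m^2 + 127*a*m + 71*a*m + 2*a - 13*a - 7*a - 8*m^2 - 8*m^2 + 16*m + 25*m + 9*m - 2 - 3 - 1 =24*a^2 - 18*a + m^2*(-64*a - 16) + m*(-8*a^2 + 198*a + 50) - 6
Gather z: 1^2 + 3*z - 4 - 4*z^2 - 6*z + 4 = -4*z^2 - 3*z + 1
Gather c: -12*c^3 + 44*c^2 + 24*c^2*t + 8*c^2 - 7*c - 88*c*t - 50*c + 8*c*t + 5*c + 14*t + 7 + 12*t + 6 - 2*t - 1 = -12*c^3 + c^2*(24*t + 52) + c*(-80*t - 52) + 24*t + 12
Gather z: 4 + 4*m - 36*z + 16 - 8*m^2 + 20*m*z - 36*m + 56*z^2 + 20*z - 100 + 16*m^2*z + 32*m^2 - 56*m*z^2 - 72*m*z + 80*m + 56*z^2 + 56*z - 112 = 24*m^2 + 48*m + z^2*(112 - 56*m) + z*(16*m^2 - 52*m + 40) - 192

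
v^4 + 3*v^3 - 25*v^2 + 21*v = v*(v - 3)*(v - 1)*(v + 7)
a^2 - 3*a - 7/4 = (a - 7/2)*(a + 1/2)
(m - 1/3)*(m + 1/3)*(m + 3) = m^3 + 3*m^2 - m/9 - 1/3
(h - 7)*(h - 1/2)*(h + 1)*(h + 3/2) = h^4 - 5*h^3 - 55*h^2/4 - 5*h/2 + 21/4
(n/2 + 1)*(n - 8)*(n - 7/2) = n^3/2 - 19*n^2/4 + 5*n/2 + 28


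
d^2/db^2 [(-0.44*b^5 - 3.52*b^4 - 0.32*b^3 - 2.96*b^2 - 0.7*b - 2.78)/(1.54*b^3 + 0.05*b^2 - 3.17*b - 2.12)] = (-2.08700799999999*b^9 - 0.20327999999995*b^8 + 12.881352*b^7 - 41.514176*b^6 - 137.157504*b^5 - 477.380904*b^4 - 571.037396*b^3 - 150.66678*b^2 - 60.887532*b - 73.659532)/(3.652264*b^9 + 0.35574*b^8 - 22.542366*b^7 - 16.547791*b^6 + 45.422703*b^5 + 63.587931*b^4 - 9.074765*b^3 - 63.236844*b^2 - 42.741744*b - 9.528128)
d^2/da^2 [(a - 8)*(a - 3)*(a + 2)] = 6*a - 18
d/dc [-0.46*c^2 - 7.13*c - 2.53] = -0.92*c - 7.13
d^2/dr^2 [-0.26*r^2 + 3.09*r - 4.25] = -0.520000000000000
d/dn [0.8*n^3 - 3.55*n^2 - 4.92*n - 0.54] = 2.4*n^2 - 7.1*n - 4.92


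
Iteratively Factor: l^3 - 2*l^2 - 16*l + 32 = (l - 2)*(l^2 - 16) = (l - 4)*(l - 2)*(l + 4)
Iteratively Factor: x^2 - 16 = (x + 4)*(x - 4)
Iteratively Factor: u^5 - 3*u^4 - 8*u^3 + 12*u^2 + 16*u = (u - 4)*(u^4 + u^3 - 4*u^2 - 4*u) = (u - 4)*(u + 2)*(u^3 - u^2 - 2*u) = (u - 4)*(u + 1)*(u + 2)*(u^2 - 2*u) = (u - 4)*(u - 2)*(u + 1)*(u + 2)*(u)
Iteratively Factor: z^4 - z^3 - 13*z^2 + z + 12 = (z - 1)*(z^3 - 13*z - 12) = (z - 1)*(z + 3)*(z^2 - 3*z - 4) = (z - 4)*(z - 1)*(z + 3)*(z + 1)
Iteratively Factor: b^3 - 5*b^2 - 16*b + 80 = (b - 5)*(b^2 - 16) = (b - 5)*(b + 4)*(b - 4)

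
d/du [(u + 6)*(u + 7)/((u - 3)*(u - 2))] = 18*(-u^2 - 4*u + 16)/(u^4 - 10*u^3 + 37*u^2 - 60*u + 36)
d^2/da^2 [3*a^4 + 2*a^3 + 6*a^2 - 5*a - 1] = 36*a^2 + 12*a + 12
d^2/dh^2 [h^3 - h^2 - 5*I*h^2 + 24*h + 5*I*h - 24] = 6*h - 2 - 10*I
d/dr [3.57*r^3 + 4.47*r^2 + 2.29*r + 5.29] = 10.71*r^2 + 8.94*r + 2.29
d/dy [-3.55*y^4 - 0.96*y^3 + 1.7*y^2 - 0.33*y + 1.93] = -14.2*y^3 - 2.88*y^2 + 3.4*y - 0.33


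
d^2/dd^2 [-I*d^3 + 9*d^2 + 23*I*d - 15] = -6*I*d + 18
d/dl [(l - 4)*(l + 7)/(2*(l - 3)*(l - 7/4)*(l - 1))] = 2*(-4*l^4 - 24*l^3 + 445*l^2 - 1330*l + 1057)/(16*l^6 - 184*l^5 + 849*l^4 - 2008*l^3 + 2566*l^2 - 1680*l + 441)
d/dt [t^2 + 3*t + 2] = 2*t + 3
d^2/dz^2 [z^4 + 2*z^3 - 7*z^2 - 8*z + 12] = 12*z^2 + 12*z - 14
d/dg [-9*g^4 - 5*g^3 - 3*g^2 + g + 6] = -36*g^3 - 15*g^2 - 6*g + 1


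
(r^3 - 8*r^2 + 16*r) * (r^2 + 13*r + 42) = r^5 + 5*r^4 - 46*r^3 - 128*r^2 + 672*r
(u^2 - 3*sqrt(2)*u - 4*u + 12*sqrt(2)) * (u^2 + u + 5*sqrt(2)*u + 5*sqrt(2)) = u^4 - 3*u^3 + 2*sqrt(2)*u^3 - 34*u^2 - 6*sqrt(2)*u^2 - 8*sqrt(2)*u + 90*u + 120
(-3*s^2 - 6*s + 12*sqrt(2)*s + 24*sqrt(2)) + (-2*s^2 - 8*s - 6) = -5*s^2 - 14*s + 12*sqrt(2)*s - 6 + 24*sqrt(2)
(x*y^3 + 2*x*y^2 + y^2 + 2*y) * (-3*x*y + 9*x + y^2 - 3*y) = -3*x^2*y^4 + 3*x^2*y^3 + 18*x^2*y^2 + x*y^5 - x*y^4 - 9*x*y^3 + 3*x*y^2 + 18*x*y + y^4 - y^3 - 6*y^2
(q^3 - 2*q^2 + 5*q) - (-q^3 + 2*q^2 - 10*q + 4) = 2*q^3 - 4*q^2 + 15*q - 4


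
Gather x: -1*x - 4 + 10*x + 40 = 9*x + 36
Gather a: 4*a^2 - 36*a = 4*a^2 - 36*a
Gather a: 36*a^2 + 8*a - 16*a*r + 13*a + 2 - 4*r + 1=36*a^2 + a*(21 - 16*r) - 4*r + 3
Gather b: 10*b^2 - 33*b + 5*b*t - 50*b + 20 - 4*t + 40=10*b^2 + b*(5*t - 83) - 4*t + 60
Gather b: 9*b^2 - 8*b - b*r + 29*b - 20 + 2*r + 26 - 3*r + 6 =9*b^2 + b*(21 - r) - r + 12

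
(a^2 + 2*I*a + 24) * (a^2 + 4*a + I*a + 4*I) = a^4 + 4*a^3 + 3*I*a^3 + 22*a^2 + 12*I*a^2 + 88*a + 24*I*a + 96*I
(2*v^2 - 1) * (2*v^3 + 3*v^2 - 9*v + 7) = 4*v^5 + 6*v^4 - 20*v^3 + 11*v^2 + 9*v - 7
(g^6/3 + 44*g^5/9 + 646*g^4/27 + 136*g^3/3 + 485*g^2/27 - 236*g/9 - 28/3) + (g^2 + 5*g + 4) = g^6/3 + 44*g^5/9 + 646*g^4/27 + 136*g^3/3 + 512*g^2/27 - 191*g/9 - 16/3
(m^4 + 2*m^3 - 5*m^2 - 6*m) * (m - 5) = m^5 - 3*m^4 - 15*m^3 + 19*m^2 + 30*m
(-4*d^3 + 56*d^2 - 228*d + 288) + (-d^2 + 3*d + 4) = -4*d^3 + 55*d^2 - 225*d + 292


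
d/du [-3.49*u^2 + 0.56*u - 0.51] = 0.56 - 6.98*u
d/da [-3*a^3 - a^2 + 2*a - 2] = -9*a^2 - 2*a + 2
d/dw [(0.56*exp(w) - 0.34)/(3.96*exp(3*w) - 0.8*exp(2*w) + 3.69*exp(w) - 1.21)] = (-4.4352*exp(3*w) + 4.4872*exp(2*w) - 0.544*exp(w) + 0.577)*exp(w)/(15.6816*exp(6*w) - 6.336*exp(5*w) + 29.8648*exp(4*w) - 15.4872*exp(3*w) + 15.5521*exp(2*w) - 8.9298*exp(w) + 1.4641)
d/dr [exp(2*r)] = 2*exp(2*r)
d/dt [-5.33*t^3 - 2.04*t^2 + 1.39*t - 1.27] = -15.99*t^2 - 4.08*t + 1.39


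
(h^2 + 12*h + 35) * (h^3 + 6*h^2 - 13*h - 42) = h^5 + 18*h^4 + 94*h^3 + 12*h^2 - 959*h - 1470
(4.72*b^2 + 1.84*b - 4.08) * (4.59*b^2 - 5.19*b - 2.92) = 21.6648*b^4 - 16.0512*b^3 - 42.0592*b^2 + 15.8024*b + 11.9136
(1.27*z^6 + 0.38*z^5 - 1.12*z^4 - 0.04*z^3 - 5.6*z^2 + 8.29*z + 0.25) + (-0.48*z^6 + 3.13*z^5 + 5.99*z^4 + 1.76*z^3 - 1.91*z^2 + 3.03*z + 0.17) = 0.79*z^6 + 3.51*z^5 + 4.87*z^4 + 1.72*z^3 - 7.51*z^2 + 11.32*z + 0.42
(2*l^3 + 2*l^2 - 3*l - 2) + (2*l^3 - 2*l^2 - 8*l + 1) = 4*l^3 - 11*l - 1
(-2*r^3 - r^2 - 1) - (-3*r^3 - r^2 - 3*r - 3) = r^3 + 3*r + 2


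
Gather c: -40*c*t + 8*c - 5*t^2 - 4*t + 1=c*(8 - 40*t) - 5*t^2 - 4*t + 1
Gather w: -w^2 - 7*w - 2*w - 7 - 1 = -w^2 - 9*w - 8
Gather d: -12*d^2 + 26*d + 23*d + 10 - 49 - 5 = -12*d^2 + 49*d - 44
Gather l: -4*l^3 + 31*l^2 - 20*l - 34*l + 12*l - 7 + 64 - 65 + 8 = -4*l^3 + 31*l^2 - 42*l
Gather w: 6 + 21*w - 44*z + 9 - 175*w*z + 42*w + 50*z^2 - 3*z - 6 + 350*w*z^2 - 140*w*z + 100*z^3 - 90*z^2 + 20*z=w*(350*z^2 - 315*z + 63) + 100*z^3 - 40*z^2 - 27*z + 9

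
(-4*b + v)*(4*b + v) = -16*b^2 + v^2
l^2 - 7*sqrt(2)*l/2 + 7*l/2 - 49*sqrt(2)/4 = (l + 7/2)*(l - 7*sqrt(2)/2)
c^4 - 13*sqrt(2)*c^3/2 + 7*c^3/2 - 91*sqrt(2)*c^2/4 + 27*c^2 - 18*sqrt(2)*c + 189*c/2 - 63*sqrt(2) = (c + 7/2)*(c - 3*sqrt(2))*(c - 2*sqrt(2))*(c - 3*sqrt(2)/2)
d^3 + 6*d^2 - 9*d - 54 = (d - 3)*(d + 3)*(d + 6)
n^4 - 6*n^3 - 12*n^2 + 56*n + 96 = (n - 6)*(n - 4)*(n + 2)^2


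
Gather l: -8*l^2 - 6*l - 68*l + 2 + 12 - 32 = -8*l^2 - 74*l - 18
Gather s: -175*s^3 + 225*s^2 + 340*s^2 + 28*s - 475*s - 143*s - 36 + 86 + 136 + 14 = -175*s^3 + 565*s^2 - 590*s + 200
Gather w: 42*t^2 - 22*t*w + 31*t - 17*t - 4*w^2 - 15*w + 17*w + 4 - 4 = 42*t^2 + 14*t - 4*w^2 + w*(2 - 22*t)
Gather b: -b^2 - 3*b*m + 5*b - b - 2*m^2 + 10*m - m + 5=-b^2 + b*(4 - 3*m) - 2*m^2 + 9*m + 5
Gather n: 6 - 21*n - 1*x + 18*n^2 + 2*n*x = 18*n^2 + n*(2*x - 21) - x + 6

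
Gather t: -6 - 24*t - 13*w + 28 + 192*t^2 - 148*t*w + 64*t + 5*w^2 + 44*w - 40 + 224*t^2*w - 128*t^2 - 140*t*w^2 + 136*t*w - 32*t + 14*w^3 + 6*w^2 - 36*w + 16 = t^2*(224*w + 64) + t*(-140*w^2 - 12*w + 8) + 14*w^3 + 11*w^2 - 5*w - 2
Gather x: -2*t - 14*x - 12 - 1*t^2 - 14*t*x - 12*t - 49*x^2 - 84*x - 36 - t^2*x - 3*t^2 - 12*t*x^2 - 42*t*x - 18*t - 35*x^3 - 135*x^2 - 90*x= -4*t^2 - 32*t - 35*x^3 + x^2*(-12*t - 184) + x*(-t^2 - 56*t - 188) - 48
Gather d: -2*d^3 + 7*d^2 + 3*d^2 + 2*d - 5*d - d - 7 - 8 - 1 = -2*d^3 + 10*d^2 - 4*d - 16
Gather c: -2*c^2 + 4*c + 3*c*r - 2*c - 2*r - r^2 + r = -2*c^2 + c*(3*r + 2) - r^2 - r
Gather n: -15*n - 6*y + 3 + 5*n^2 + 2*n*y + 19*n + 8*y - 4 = 5*n^2 + n*(2*y + 4) + 2*y - 1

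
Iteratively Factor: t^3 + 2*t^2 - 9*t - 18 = (t + 2)*(t^2 - 9) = (t + 2)*(t + 3)*(t - 3)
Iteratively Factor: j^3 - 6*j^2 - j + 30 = (j - 3)*(j^2 - 3*j - 10) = (j - 3)*(j + 2)*(j - 5)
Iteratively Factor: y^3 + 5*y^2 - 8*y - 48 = (y + 4)*(y^2 + y - 12) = (y + 4)^2*(y - 3)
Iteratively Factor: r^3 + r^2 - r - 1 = (r + 1)*(r^2 - 1) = (r - 1)*(r + 1)*(r + 1)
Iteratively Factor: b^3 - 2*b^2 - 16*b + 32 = (b - 4)*(b^2 + 2*b - 8) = (b - 4)*(b - 2)*(b + 4)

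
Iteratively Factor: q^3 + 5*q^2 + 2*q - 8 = (q + 2)*(q^2 + 3*q - 4) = (q + 2)*(q + 4)*(q - 1)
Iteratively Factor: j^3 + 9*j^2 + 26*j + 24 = (j + 3)*(j^2 + 6*j + 8) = (j + 3)*(j + 4)*(j + 2)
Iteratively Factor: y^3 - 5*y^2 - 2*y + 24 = (y - 4)*(y^2 - y - 6) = (y - 4)*(y + 2)*(y - 3)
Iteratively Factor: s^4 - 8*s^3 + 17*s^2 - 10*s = (s - 2)*(s^3 - 6*s^2 + 5*s) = (s - 2)*(s - 1)*(s^2 - 5*s) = (s - 5)*(s - 2)*(s - 1)*(s)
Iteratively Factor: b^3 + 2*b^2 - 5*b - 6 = (b + 3)*(b^2 - b - 2) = (b + 1)*(b + 3)*(b - 2)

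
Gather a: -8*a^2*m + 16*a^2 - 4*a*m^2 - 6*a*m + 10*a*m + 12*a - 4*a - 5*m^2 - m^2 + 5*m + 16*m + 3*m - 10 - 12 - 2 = a^2*(16 - 8*m) + a*(-4*m^2 + 4*m + 8) - 6*m^2 + 24*m - 24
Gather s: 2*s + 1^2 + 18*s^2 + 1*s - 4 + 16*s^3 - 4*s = 16*s^3 + 18*s^2 - s - 3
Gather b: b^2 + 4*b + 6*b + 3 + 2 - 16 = b^2 + 10*b - 11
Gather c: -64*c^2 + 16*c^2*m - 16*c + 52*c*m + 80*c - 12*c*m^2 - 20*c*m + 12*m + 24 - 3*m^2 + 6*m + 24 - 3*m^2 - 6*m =c^2*(16*m - 64) + c*(-12*m^2 + 32*m + 64) - 6*m^2 + 12*m + 48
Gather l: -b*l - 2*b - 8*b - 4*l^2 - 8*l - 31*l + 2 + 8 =-10*b - 4*l^2 + l*(-b - 39) + 10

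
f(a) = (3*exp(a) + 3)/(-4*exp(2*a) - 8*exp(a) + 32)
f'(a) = (3*exp(a) + 3)*(8*exp(2*a) + 8*exp(a))/(-4*exp(2*a) - 8*exp(a) + 32)^2 + 3*exp(a)/(-4*exp(2*a) - 8*exp(a) + 32)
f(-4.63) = 0.09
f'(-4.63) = 0.00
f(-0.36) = 0.21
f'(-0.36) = 0.17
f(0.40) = 0.67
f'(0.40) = 2.18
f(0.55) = 1.34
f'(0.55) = 9.15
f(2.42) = -0.07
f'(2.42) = 0.07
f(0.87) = -1.03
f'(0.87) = 6.00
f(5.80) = -0.00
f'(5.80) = 0.00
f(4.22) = -0.01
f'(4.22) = 0.01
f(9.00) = 0.00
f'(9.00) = 0.00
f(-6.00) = 0.09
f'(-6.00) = 0.00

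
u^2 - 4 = (u - 2)*(u + 2)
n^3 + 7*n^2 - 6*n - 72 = (n - 3)*(n + 4)*(n + 6)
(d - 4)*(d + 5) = d^2 + d - 20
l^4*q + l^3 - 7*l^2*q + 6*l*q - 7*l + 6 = (l - 2)*(l - 1)*(l + 3)*(l*q + 1)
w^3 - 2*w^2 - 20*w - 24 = (w - 6)*(w + 2)^2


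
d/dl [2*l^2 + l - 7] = 4*l + 1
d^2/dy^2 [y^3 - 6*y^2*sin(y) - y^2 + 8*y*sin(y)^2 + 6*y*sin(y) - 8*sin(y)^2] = 6*y^2*sin(y) - 6*y*sin(y) - 24*y*cos(y) + 16*y*cos(2*y) + 6*y + 12*sqrt(2)*cos(y + pi/4) - 16*sqrt(2)*cos(2*y + pi/4) - 2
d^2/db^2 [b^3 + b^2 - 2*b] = 6*b + 2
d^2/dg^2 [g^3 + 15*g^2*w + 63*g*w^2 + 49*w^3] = 6*g + 30*w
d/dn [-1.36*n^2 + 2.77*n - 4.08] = 2.77 - 2.72*n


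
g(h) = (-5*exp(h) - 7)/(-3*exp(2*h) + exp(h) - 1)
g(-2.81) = 7.68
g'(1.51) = -0.65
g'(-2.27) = 0.90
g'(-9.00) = 0.00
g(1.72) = 0.39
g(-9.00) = 7.00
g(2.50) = 0.16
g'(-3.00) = 0.54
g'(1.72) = -0.49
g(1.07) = 0.91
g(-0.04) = 4.20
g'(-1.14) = -0.97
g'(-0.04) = -5.14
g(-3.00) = 7.57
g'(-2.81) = 0.63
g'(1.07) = -1.25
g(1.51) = 0.51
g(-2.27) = 8.09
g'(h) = (-5*exp(h) - 7)*(6*exp(2*h) - exp(h))/(-3*exp(2*h) + exp(h) - 1)^2 - 5*exp(h)/(-3*exp(2*h) + exp(h) - 1)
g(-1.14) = 8.71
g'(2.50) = -0.18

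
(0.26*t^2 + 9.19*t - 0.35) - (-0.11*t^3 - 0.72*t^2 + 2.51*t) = 0.11*t^3 + 0.98*t^2 + 6.68*t - 0.35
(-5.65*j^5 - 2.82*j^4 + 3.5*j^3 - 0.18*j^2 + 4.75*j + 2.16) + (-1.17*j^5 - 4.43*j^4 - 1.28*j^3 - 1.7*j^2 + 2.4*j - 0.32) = -6.82*j^5 - 7.25*j^4 + 2.22*j^3 - 1.88*j^2 + 7.15*j + 1.84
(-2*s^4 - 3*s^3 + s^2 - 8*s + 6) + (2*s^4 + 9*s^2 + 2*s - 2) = -3*s^3 + 10*s^2 - 6*s + 4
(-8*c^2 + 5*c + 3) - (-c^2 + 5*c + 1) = 2 - 7*c^2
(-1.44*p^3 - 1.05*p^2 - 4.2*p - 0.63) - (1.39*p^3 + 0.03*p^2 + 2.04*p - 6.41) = -2.83*p^3 - 1.08*p^2 - 6.24*p + 5.78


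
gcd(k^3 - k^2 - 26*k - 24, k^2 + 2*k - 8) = k + 4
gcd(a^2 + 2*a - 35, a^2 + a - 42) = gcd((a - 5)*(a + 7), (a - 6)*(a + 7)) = a + 7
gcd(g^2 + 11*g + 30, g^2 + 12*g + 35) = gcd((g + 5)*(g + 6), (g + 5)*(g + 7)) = g + 5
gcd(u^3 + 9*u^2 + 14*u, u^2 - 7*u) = u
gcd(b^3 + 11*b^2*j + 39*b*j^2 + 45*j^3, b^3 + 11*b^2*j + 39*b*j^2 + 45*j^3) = b^3 + 11*b^2*j + 39*b*j^2 + 45*j^3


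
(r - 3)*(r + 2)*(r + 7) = r^3 + 6*r^2 - 13*r - 42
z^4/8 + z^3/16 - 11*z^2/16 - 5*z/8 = z*(z/4 + 1/2)*(z/2 + 1/2)*(z - 5/2)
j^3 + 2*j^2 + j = j*(j + 1)^2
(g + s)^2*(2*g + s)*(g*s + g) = 2*g^4*s + 2*g^4 + 5*g^3*s^2 + 5*g^3*s + 4*g^2*s^3 + 4*g^2*s^2 + g*s^4 + g*s^3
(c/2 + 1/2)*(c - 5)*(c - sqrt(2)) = c^3/2 - 2*c^2 - sqrt(2)*c^2/2 - 5*c/2 + 2*sqrt(2)*c + 5*sqrt(2)/2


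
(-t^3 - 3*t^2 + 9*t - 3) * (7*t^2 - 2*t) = -7*t^5 - 19*t^4 + 69*t^3 - 39*t^2 + 6*t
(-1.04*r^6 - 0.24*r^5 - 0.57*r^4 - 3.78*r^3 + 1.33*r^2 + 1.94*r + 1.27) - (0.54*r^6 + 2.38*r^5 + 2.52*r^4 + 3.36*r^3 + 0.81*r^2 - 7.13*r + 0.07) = -1.58*r^6 - 2.62*r^5 - 3.09*r^4 - 7.14*r^3 + 0.52*r^2 + 9.07*r + 1.2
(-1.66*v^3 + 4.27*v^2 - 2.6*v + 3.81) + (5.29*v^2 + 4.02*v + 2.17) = -1.66*v^3 + 9.56*v^2 + 1.42*v + 5.98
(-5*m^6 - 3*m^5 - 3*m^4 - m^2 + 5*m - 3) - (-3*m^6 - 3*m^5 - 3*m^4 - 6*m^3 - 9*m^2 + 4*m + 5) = -2*m^6 + 6*m^3 + 8*m^2 + m - 8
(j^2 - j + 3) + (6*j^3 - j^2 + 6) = 6*j^3 - j + 9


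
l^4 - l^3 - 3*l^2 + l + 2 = (l - 2)*(l - 1)*(l + 1)^2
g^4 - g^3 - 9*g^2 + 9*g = g*(g - 3)*(g - 1)*(g + 3)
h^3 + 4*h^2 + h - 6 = (h - 1)*(h + 2)*(h + 3)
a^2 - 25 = (a - 5)*(a + 5)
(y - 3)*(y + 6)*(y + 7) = y^3 + 10*y^2 + 3*y - 126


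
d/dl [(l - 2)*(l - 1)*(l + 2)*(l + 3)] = 4*l^3 + 6*l^2 - 14*l - 8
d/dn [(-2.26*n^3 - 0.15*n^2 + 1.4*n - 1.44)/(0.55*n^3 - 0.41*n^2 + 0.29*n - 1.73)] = (1.0091*n^4 - 2.8508*n^3 + 14.6359*n^2 - 0.6618*n - 2.0044)/(0.3025*n^6 - 0.451*n^5 + 0.4871*n^4 - 2.1408*n^3 + 1.5027*n^2 - 1.0034*n + 2.9929)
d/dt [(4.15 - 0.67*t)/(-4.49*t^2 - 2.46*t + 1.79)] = (-3.0083*t^2 + 37.267*t + 9.0097)/(20.1601*t^4 + 22.0908*t^3 - 10.0226*t^2 - 8.8068*t + 3.2041)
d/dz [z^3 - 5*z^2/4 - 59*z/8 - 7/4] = 3*z^2 - 5*z/2 - 59/8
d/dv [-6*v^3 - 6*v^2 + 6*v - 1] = -18*v^2 - 12*v + 6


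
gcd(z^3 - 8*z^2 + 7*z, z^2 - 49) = z - 7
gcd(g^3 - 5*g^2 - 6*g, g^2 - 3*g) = g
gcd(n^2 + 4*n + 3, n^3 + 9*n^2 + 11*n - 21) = n + 3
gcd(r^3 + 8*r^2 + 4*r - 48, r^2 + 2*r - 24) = r + 6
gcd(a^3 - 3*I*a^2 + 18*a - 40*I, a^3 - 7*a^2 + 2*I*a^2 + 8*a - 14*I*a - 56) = a^2 + 2*I*a + 8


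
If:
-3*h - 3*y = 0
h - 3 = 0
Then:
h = 3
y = -3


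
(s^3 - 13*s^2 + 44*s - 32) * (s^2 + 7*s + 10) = s^5 - 6*s^4 - 37*s^3 + 146*s^2 + 216*s - 320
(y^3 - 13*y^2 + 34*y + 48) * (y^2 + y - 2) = y^5 - 12*y^4 + 19*y^3 + 108*y^2 - 20*y - 96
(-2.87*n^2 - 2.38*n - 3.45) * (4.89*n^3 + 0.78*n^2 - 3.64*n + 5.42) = -14.0343*n^5 - 13.8768*n^4 - 8.2801*n^3 - 9.5832*n^2 - 0.341599999999998*n - 18.699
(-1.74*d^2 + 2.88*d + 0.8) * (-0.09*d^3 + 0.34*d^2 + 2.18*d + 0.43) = 0.1566*d^5 - 0.8508*d^4 - 2.886*d^3 + 5.8022*d^2 + 2.9824*d + 0.344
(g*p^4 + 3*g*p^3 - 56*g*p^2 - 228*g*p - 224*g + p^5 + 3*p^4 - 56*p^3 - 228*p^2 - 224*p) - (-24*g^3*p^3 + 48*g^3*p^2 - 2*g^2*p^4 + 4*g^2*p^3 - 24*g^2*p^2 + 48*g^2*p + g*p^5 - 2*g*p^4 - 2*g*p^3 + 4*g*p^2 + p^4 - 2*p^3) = 24*g^3*p^3 - 48*g^3*p^2 + 2*g^2*p^4 - 4*g^2*p^3 + 24*g^2*p^2 - 48*g^2*p - g*p^5 + 3*g*p^4 + 5*g*p^3 - 60*g*p^2 - 228*g*p - 224*g + p^5 + 2*p^4 - 54*p^3 - 228*p^2 - 224*p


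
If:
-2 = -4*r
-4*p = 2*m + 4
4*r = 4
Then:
No Solution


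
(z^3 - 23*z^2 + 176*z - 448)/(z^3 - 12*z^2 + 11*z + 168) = (z - 8)/(z + 3)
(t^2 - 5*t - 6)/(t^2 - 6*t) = (t + 1)/t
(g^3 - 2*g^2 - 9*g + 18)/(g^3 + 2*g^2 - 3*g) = (g^2 - 5*g + 6)/(g*(g - 1))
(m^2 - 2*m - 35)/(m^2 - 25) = (m - 7)/(m - 5)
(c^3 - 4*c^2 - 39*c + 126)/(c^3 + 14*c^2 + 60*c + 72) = (c^2 - 10*c + 21)/(c^2 + 8*c + 12)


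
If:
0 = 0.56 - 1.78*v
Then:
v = 0.31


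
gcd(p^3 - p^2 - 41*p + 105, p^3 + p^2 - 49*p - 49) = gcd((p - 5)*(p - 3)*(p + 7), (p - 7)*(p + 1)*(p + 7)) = p + 7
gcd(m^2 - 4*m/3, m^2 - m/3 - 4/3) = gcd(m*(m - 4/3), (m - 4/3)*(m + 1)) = m - 4/3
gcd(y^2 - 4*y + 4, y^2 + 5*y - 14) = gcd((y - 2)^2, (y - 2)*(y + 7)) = y - 2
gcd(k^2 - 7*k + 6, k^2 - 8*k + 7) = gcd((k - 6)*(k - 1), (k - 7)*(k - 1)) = k - 1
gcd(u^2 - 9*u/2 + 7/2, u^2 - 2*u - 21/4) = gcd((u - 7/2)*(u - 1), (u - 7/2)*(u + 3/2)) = u - 7/2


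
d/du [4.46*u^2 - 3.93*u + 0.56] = 8.92*u - 3.93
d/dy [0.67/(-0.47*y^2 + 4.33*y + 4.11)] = (0.6298*y - 2.9011)/(-0.47*y^2 + 4.33*y + 4.11)^2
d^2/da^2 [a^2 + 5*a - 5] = 2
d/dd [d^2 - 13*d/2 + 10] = 2*d - 13/2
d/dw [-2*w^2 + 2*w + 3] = 2 - 4*w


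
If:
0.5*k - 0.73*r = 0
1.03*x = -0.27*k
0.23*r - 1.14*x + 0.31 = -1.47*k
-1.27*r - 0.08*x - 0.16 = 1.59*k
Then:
No Solution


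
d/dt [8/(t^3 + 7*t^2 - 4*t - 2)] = 8*(-3*t^2 - 14*t + 4)/(t^3 + 7*t^2 - 4*t - 2)^2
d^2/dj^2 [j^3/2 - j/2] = 3*j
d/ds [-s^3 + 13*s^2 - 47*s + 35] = -3*s^2 + 26*s - 47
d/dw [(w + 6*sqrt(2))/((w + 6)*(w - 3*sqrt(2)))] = ((w + 6)*(w - 3*sqrt(2)) - (w + 6)*(w + 6*sqrt(2)) - (w - 3*sqrt(2))*(w + 6*sqrt(2)))/((w + 6)^2*(w - 3*sqrt(2))^2)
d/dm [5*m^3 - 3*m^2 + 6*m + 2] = 15*m^2 - 6*m + 6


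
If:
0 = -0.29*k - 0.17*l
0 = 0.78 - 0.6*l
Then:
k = -0.76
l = 1.30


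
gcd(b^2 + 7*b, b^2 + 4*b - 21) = b + 7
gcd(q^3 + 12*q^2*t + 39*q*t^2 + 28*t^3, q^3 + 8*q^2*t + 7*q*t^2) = q^2 + 8*q*t + 7*t^2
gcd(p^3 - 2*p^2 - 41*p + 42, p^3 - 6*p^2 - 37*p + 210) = p^2 - p - 42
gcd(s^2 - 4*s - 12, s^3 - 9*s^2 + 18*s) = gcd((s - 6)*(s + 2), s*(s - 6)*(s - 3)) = s - 6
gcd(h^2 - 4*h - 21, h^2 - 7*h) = h - 7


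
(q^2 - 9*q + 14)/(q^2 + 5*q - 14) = (q - 7)/(q + 7)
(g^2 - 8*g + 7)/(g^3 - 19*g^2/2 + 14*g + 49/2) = 2*(g - 1)/(2*g^2 - 5*g - 7)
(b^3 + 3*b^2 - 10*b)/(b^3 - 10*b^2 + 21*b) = (b^2 + 3*b - 10)/(b^2 - 10*b + 21)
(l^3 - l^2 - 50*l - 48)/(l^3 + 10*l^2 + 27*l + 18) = (l - 8)/(l + 3)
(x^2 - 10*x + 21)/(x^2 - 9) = (x - 7)/(x + 3)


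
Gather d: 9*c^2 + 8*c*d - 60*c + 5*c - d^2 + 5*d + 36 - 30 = 9*c^2 - 55*c - d^2 + d*(8*c + 5) + 6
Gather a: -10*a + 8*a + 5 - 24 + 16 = -2*a - 3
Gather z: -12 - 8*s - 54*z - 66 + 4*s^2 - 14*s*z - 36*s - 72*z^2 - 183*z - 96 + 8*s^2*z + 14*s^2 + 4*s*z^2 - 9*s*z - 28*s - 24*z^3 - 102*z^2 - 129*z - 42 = 18*s^2 - 72*s - 24*z^3 + z^2*(4*s - 174) + z*(8*s^2 - 23*s - 366) - 216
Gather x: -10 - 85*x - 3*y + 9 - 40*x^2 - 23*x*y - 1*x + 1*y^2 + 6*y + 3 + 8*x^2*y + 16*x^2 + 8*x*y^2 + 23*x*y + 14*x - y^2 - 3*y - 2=x^2*(8*y - 24) + x*(8*y^2 - 72)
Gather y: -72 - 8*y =-8*y - 72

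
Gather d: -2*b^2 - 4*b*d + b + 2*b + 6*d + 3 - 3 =-2*b^2 + 3*b + d*(6 - 4*b)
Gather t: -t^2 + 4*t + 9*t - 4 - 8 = -t^2 + 13*t - 12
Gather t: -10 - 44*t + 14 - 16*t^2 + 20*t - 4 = -16*t^2 - 24*t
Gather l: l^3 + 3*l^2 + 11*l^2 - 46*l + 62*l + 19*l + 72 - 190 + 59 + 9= l^3 + 14*l^2 + 35*l - 50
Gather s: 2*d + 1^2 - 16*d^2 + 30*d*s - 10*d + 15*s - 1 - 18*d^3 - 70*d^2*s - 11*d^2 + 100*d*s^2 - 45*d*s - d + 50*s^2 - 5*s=-18*d^3 - 27*d^2 - 9*d + s^2*(100*d + 50) + s*(-70*d^2 - 15*d + 10)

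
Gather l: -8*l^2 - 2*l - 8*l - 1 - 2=-8*l^2 - 10*l - 3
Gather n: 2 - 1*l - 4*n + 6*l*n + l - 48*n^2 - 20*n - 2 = -48*n^2 + n*(6*l - 24)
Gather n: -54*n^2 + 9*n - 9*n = -54*n^2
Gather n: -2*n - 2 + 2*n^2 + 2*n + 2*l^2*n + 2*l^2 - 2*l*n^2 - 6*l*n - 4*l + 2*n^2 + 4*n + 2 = 2*l^2 - 4*l + n^2*(4 - 2*l) + n*(2*l^2 - 6*l + 4)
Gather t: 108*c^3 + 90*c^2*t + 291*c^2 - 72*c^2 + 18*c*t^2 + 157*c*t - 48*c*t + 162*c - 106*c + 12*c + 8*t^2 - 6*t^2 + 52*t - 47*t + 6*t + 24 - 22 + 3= 108*c^3 + 219*c^2 + 68*c + t^2*(18*c + 2) + t*(90*c^2 + 109*c + 11) + 5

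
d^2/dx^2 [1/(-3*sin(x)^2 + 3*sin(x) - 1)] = 3*(12*sin(x)^4 - 9*sin(x)^3 - 19*sin(x)^2 + 19*sin(x) - 4)/(3*sin(x)^2 - 3*sin(x) + 1)^3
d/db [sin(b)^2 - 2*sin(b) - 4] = 2*(sin(b) - 1)*cos(b)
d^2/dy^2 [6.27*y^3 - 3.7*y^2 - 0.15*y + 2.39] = 37.62*y - 7.4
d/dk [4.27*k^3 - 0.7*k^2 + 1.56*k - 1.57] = 12.81*k^2 - 1.4*k + 1.56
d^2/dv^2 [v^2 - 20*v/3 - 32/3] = 2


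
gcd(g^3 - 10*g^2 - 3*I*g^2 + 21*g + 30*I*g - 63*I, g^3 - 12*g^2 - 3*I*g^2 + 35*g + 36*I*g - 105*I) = g^2 + g*(-7 - 3*I) + 21*I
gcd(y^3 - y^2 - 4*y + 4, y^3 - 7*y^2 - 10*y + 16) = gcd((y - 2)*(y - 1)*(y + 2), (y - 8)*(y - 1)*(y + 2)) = y^2 + y - 2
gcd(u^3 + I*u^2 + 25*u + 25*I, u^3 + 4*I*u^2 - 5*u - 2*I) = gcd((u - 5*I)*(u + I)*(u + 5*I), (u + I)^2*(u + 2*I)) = u + I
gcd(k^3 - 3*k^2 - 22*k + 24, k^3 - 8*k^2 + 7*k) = k - 1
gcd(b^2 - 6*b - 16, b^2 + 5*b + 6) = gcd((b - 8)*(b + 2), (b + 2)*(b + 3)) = b + 2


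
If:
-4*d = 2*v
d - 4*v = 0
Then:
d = 0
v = 0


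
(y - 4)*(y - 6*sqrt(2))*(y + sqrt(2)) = y^3 - 5*sqrt(2)*y^2 - 4*y^2 - 12*y + 20*sqrt(2)*y + 48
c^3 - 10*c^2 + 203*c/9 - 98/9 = (c - 7)*(c - 7/3)*(c - 2/3)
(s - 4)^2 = s^2 - 8*s + 16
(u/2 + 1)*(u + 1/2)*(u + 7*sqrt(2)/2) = u^3/2 + 5*u^2/4 + 7*sqrt(2)*u^2/4 + u/2 + 35*sqrt(2)*u/8 + 7*sqrt(2)/4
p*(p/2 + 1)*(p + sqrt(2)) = p^3/2 + sqrt(2)*p^2/2 + p^2 + sqrt(2)*p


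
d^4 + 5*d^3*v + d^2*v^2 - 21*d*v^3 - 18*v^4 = (d - 2*v)*(d + v)*(d + 3*v)^2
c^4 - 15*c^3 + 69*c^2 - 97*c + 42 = (c - 7)*(c - 6)*(c - 1)^2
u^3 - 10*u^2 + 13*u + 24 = (u - 8)*(u - 3)*(u + 1)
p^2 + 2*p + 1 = (p + 1)^2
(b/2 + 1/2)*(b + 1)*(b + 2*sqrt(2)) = b^3/2 + b^2 + sqrt(2)*b^2 + b/2 + 2*sqrt(2)*b + sqrt(2)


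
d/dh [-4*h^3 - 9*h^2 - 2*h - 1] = -12*h^2 - 18*h - 2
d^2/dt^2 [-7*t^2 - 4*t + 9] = -14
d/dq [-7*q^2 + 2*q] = 2 - 14*q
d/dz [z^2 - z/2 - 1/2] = 2*z - 1/2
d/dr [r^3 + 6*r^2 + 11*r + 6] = 3*r^2 + 12*r + 11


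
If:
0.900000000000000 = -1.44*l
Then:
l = -0.62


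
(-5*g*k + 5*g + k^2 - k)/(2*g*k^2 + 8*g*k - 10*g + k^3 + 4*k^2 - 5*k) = (-5*g + k)/(2*g*k + 10*g + k^2 + 5*k)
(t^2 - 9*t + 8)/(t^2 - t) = (t - 8)/t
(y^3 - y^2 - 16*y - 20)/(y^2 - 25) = (y^2 + 4*y + 4)/(y + 5)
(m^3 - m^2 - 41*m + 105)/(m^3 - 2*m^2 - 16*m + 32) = (m^3 - m^2 - 41*m + 105)/(m^3 - 2*m^2 - 16*m + 32)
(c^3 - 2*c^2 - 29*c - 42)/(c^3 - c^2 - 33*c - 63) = (c + 2)/(c + 3)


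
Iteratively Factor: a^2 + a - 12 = (a - 3)*(a + 4)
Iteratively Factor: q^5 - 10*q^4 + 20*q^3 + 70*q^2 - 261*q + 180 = (q - 3)*(q^4 - 7*q^3 - q^2 + 67*q - 60) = (q - 3)*(q - 1)*(q^3 - 6*q^2 - 7*q + 60) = (q - 3)*(q - 1)*(q + 3)*(q^2 - 9*q + 20) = (q - 5)*(q - 3)*(q - 1)*(q + 3)*(q - 4)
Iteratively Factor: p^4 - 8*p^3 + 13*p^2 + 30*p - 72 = (p + 2)*(p^3 - 10*p^2 + 33*p - 36) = (p - 4)*(p + 2)*(p^2 - 6*p + 9) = (p - 4)*(p - 3)*(p + 2)*(p - 3)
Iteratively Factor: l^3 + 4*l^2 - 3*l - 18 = (l + 3)*(l^2 + l - 6) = (l + 3)^2*(l - 2)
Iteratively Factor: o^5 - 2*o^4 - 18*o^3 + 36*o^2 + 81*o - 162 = (o - 3)*(o^4 + o^3 - 15*o^2 - 9*o + 54) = (o - 3)*(o + 3)*(o^3 - 2*o^2 - 9*o + 18) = (o - 3)*(o + 3)^2*(o^2 - 5*o + 6) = (o - 3)*(o - 2)*(o + 3)^2*(o - 3)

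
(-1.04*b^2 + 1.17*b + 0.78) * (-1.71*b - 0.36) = 1.7784*b^3 - 1.6263*b^2 - 1.755*b - 0.2808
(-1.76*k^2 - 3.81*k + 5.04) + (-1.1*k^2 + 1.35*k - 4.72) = -2.86*k^2 - 2.46*k + 0.32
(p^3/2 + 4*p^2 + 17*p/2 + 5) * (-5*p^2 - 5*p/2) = -5*p^5/2 - 85*p^4/4 - 105*p^3/2 - 185*p^2/4 - 25*p/2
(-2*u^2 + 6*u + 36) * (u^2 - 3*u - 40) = -2*u^4 + 12*u^3 + 98*u^2 - 348*u - 1440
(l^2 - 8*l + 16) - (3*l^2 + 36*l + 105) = -2*l^2 - 44*l - 89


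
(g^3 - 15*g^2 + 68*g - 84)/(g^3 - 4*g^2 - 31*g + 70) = (g - 6)/(g + 5)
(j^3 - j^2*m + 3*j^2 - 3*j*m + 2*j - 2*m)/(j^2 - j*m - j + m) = (j^2 + 3*j + 2)/(j - 1)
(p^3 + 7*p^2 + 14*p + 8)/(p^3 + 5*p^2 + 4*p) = (p + 2)/p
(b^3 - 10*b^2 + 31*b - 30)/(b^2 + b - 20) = (b^3 - 10*b^2 + 31*b - 30)/(b^2 + b - 20)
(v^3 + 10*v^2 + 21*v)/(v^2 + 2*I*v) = (v^2 + 10*v + 21)/(v + 2*I)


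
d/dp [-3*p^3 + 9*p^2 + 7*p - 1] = -9*p^2 + 18*p + 7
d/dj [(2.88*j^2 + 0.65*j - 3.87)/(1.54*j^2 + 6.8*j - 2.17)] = (18.583*j^2 - 0.579599999999997*j + 24.9055)/(2.3716*j^4 + 20.944*j^3 + 39.5564*j^2 - 29.512*j + 4.7089)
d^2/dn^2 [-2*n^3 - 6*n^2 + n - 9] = -12*n - 12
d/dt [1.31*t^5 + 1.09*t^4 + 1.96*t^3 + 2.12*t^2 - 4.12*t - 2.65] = 6.55*t^4 + 4.36*t^3 + 5.88*t^2 + 4.24*t - 4.12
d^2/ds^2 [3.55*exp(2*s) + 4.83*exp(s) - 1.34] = (14.2*exp(s) + 4.83)*exp(s)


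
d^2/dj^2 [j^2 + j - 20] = 2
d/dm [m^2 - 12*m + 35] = 2*m - 12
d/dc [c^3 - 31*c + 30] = 3*c^2 - 31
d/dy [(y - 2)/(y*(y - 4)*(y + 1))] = (-2*y^3 + 9*y^2 - 12*y - 8)/(y^2*(y^4 - 6*y^3 + y^2 + 24*y + 16))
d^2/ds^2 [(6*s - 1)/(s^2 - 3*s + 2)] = 2*((19 - 18*s)*(s^2 - 3*s + 2) + (2*s - 3)^2*(6*s - 1))/(s^2 - 3*s + 2)^3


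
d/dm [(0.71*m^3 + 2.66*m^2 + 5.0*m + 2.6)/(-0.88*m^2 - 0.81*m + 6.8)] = (-0.6248*m^4 - 1.1502*m^3 + 16.7294*m^2 + 40.752*m + 36.106)/(0.7744*m^4 + 1.4256*m^3 - 11.3119*m^2 - 11.016*m + 46.24)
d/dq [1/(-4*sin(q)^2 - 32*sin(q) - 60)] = (sin(q) + 4)*cos(q)/(2*(sin(q)^2 + 8*sin(q) + 15)^2)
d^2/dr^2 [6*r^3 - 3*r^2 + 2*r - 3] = 36*r - 6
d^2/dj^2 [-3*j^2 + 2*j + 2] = -6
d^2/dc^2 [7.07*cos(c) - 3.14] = -7.07*cos(c)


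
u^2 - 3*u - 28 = (u - 7)*(u + 4)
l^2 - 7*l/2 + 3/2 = (l - 3)*(l - 1/2)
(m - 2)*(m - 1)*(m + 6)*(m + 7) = m^4 + 10*m^3 + 5*m^2 - 100*m + 84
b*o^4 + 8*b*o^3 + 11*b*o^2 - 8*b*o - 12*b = (o - 1)*(o + 2)*(o + 6)*(b*o + b)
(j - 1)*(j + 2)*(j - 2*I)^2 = j^4 + j^3 - 4*I*j^3 - 6*j^2 - 4*I*j^2 - 4*j + 8*I*j + 8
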